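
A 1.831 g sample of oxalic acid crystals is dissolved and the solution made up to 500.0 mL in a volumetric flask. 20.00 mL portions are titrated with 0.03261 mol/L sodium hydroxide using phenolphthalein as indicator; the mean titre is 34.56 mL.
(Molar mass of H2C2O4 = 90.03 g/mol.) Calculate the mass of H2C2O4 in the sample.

H2C2O4 + 2 NaOH → Na2C2O4 + 2 H2O
n(NaOH) per titration = 0.03456 × 0.03261 = 1.127 × 10^-3 mol
From the 1:2 ratio, n(H2C2O4) in each aliquot = 1/2 × 1.127 × 10^-3 = 5.635 × 10^-4 mol
n(H2C2O4) in the whole flask = 5.635 × 10^-4 × 500.0/20.00 = 0.01409 mol
mass of H2C2O4 = 0.01409 × 90.03 = 1.268 g

1.268 g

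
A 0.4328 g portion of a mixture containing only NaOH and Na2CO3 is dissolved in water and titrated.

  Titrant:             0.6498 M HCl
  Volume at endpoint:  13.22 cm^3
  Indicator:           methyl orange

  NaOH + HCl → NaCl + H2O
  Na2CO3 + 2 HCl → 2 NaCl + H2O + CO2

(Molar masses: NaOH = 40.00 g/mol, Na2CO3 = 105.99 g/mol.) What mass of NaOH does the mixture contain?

0.06909 g

n(HCl) = 0.01322 × 0.6498 = 8.590 × 10^-3 mol
Let x = n(NaOH), y = n(Na2CO3).
Titrant: 1x + 2y = 8.590 × 10^-3;  mass: 40.00x + 105.99y = 0.4328
Solving, x = 1.727 × 10^-3 mol, y = 3.432 × 10^-3 mol
mass of NaOH = 1.727 × 10^-3 × 40.00 = 0.06909 g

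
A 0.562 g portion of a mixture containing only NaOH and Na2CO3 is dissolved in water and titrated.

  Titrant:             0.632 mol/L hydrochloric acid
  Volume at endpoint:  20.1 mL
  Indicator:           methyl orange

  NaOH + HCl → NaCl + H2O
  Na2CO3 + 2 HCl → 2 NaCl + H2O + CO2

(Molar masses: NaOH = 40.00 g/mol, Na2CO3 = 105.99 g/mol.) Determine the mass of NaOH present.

n(HCl) = 0.0201 × 0.632 = 0.0127 mol
Let x = n(NaOH), y = n(Na2CO3).
Titrant: 1x + 2y = 0.0127;  mass: 40.00x + 105.99y = 0.562
Solving, x = 8.56 × 10^-3 mol, y = 2.07 × 10^-3 mol
mass of NaOH = 8.56 × 10^-3 × 40.00 = 0.342 g

0.342 g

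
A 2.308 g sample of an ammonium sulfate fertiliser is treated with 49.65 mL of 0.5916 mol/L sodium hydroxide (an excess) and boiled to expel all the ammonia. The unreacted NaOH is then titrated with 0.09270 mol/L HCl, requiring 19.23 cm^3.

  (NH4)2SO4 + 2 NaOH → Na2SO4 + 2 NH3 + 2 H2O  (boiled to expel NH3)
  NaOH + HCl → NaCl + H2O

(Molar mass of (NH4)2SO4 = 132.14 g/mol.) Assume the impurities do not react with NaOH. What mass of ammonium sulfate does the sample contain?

n(NaOH) added = 0.04965 × 0.5916 = 0.02937 mol
n(HCl) used in back-titration = 0.01923 × 0.09270 = 1.783 × 10^-3 mol
n(NaOH) left over = 1.783 × 10^-3 mol (1:1 ratio)
n(NaOH) consumed by analyte = 0.02937 − 1.783 × 10^-3 = 0.02759 mol
From the 1:2 ratio, n((NH4)2SO4) = 1/2 × 0.02759 = 0.01380 mol
mass of (NH4)2SO4 = 0.01380 × 132.14 = 1.823 g

1.823 g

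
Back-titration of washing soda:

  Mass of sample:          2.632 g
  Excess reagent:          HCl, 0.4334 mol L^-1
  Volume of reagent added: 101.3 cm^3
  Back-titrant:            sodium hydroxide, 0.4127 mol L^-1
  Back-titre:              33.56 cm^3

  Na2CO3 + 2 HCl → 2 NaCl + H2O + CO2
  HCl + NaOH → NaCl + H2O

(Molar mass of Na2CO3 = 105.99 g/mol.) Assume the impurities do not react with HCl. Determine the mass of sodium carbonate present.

n(HCl) added = 0.1013 × 0.4334 = 0.04390 mol
n(NaOH) used in back-titration = 0.03356 × 0.4127 = 0.01385 mol
n(HCl) left over = 0.01385 mol (1:1 ratio)
n(HCl) consumed by analyte = 0.04390 − 0.01385 = 0.03005 mol
From the 1:2 ratio, n(Na2CO3) = 1/2 × 0.03005 = 0.01503 mol
mass of Na2CO3 = 0.01503 × 105.99 = 1.593 g

1.593 g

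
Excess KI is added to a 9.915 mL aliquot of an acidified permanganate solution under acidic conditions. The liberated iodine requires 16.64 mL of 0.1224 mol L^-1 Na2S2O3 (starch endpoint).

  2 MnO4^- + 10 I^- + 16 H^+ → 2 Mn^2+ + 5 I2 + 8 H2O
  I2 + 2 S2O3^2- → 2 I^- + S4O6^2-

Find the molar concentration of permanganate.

0.04108 mol/L

n(S2O3^2-) = 0.01664 × 0.1224 = 2.037 × 10^-3 mol
n(I2) = n(S2O3^2-)/2 = 1.018 × 10^-3 mol
From the 2:5 ratio, n(MnO4^-) in the aliquot = 2/5 × 1.018 × 10^-3 = 4.073 × 10^-4 mol
[MnO4^-] = 4.073 × 10^-4 / 0.009915 = 0.04108 mol/L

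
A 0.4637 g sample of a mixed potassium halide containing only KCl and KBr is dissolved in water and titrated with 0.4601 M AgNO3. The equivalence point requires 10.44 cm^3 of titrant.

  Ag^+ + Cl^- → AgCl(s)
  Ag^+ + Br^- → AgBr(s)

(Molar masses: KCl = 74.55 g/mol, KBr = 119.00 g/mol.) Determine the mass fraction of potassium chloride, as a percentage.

n(AgNO3) = 0.01044 × 0.4601 = 4.803 × 10^-3 mol
Let x = n(KCl), y = n(KBr).
Titrant: 1x + 1y = 4.803 × 10^-3;  mass: 74.55x + 119.00y = 0.4637
Solving, x = 2.428 × 10^-3 mol, y = 2.376 × 10^-3 mol
mass of KCl = 2.428 × 10^-3 × 74.55 = 0.1810 g
% KCl = 0.1810 / 0.4637 × 100 = 39.03 %

39.03 %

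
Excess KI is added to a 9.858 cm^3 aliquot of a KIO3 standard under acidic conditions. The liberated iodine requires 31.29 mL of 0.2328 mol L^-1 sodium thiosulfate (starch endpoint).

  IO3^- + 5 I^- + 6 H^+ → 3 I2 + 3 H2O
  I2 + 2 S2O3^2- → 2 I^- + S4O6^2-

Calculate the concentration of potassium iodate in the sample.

0.1232 mol/L

n(S2O3^2-) = 0.03129 × 0.2328 = 7.284 × 10^-3 mol
n(I2) = n(S2O3^2-)/2 = 3.642 × 10^-3 mol
From the 1:3 ratio, n(IO3^-) in the aliquot = 1/3 × 3.642 × 10^-3 = 1.214 × 10^-3 mol
[IO3^-] = 1.214 × 10^-3 / 0.009858 = 0.1232 mol/L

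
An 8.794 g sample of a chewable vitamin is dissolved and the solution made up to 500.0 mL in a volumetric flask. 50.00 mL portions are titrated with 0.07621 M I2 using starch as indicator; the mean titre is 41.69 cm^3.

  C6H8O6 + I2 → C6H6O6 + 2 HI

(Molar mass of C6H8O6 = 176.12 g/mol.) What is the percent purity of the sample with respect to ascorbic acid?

63.63 %

n(I2) per titration = 0.04169 × 0.07621 = 3.177 × 10^-3 mol
n(C6H8O6) in each aliquot = 3.177 × 10^-3 mol (1:1 ratio)
n(C6H8O6) in the whole flask = 3.177 × 10^-3 × 500.0/50.00 = 0.03177 mol
mass of C6H8O6 = 0.03177 × 176.12 = 5.596 g
% C6H8O6 = 5.596 / 8.794 × 100 = 63.63 %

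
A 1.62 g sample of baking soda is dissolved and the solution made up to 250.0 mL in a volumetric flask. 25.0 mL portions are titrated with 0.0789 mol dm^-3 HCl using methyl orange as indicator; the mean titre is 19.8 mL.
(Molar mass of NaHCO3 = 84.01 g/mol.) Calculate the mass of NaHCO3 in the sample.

NaHCO3 + HCl → NaCl + H2O + CO2
n(HCl) per titration = 0.0198 × 0.0789 = 1.56 × 10^-3 mol
n(NaHCO3) in each aliquot = 1.56 × 10^-3 mol (1:1 ratio)
n(NaHCO3) in the whole flask = 1.56 × 10^-3 × 250.0/25.0 = 0.0156 mol
mass of NaHCO3 = 0.0156 × 84.01 = 1.31 g

1.31 g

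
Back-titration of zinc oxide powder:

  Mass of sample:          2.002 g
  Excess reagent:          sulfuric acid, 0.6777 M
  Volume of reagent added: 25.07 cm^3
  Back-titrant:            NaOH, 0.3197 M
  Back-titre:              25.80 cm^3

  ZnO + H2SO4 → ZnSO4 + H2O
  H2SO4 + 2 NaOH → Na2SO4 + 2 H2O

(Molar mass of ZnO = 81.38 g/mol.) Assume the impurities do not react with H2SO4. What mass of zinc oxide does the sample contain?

n(H2SO4) added = 0.02507 × 0.6777 = 0.01699 mol
n(NaOH) used in back-titration = 0.02580 × 0.3197 = 8.248 × 10^-3 mol
From the 1:2 ratio, n(H2SO4) left over = 1/2 × 8.248 × 10^-3 = 4.124 × 10^-3 mol
n(H2SO4) consumed by analyte = 0.01699 − 4.124 × 10^-3 = 0.01287 mol
n(ZnO) = 0.01287 mol (1:1 ratio)
mass of ZnO = 0.01287 × 81.38 = 1.047 g

1.047 g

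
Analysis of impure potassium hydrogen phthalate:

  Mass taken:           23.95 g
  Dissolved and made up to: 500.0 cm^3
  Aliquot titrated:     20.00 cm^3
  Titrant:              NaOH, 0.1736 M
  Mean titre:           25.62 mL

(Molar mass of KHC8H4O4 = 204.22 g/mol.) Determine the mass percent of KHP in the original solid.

94.81 %

KHC8H4O4 + NaOH → KNaC8H4O4 + H2O
n(NaOH) per titration = 0.02562 × 0.1736 = 4.448 × 10^-3 mol
n(KHC8H4O4) in each aliquot = 4.448 × 10^-3 mol (1:1 ratio)
n(KHC8H4O4) in the whole flask = 4.448 × 10^-3 × 500.0/20.00 = 0.1112 mol
mass of KHC8H4O4 = 0.1112 × 204.22 = 22.71 g
% KHC8H4O4 = 22.71 / 23.95 × 100 = 94.81 %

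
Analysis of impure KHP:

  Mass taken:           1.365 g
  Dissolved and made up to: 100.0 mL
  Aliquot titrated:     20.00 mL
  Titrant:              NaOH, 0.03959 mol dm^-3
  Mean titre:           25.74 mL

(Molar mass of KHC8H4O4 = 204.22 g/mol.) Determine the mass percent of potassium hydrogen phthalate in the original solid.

76.23 %

KHC8H4O4 + NaOH → KNaC8H4O4 + H2O
n(NaOH) per titration = 0.02574 × 0.03959 = 1.019 × 10^-3 mol
n(KHC8H4O4) in each aliquot = 1.019 × 10^-3 mol (1:1 ratio)
n(KHC8H4O4) in the whole flask = 1.019 × 10^-3 × 100.0/20.00 = 5.095 × 10^-3 mol
mass of KHC8H4O4 = 5.095 × 10^-3 × 204.22 = 1.041 g
% KHC8H4O4 = 1.041 / 1.365 × 100 = 76.23 %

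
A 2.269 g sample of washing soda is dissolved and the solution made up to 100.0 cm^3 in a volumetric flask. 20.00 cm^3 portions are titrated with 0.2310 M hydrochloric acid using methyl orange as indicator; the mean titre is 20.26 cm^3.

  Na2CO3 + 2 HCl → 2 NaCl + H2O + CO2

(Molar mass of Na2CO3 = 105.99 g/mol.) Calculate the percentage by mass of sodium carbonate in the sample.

n(HCl) per titration = 0.02026 × 0.2310 = 4.680 × 10^-3 mol
From the 1:2 ratio, n(Na2CO3) in each aliquot = 1/2 × 4.680 × 10^-3 = 2.340 × 10^-3 mol
n(Na2CO3) in the whole flask = 2.340 × 10^-3 × 100.0/20.00 = 0.01170 mol
mass of Na2CO3 = 0.01170 × 105.99 = 1.240 g
% Na2CO3 = 1.240 / 2.269 × 100 = 54.65 %

54.65 %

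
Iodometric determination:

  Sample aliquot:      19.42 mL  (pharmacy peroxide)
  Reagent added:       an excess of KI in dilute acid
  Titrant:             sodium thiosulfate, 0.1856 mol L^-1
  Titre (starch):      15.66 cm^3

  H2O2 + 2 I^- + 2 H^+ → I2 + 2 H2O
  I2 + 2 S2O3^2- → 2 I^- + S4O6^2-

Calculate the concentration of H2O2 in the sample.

0.07483 mol/L

n(S2O3^2-) = 0.01566 × 0.1856 = 2.906 × 10^-3 mol
n(I2) = n(S2O3^2-)/2 = 1.453 × 10^-3 mol
n(H2O2) in the aliquot = 1.453 × 10^-3 mol (1:1 ratio)
[H2O2] = 1.453 × 10^-3 / 0.01942 = 0.07483 mol/L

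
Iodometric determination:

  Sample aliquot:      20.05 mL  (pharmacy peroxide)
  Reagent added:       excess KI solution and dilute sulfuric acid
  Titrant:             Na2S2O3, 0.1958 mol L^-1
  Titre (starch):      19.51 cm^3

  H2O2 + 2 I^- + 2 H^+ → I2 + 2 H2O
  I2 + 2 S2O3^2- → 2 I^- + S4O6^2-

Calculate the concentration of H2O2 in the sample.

0.09526 mol/L

n(S2O3^2-) = 0.01951 × 0.1958 = 3.820 × 10^-3 mol
n(I2) = n(S2O3^2-)/2 = 1.910 × 10^-3 mol
n(H2O2) in the aliquot = 1.910 × 10^-3 mol (1:1 ratio)
[H2O2] = 1.910 × 10^-3 / 0.02005 = 0.09526 mol/L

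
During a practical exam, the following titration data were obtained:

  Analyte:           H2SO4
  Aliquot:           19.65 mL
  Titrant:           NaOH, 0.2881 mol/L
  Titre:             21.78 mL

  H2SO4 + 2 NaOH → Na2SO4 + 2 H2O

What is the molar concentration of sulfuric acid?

n(NaOH) = 0.02178 L × 0.2881 mol/L = 6.275 × 10^-3 mol
From the 1:2 mole ratio, n(H2SO4) = 1/2 × 6.275 × 10^-3 = 3.137 × 10^-3 mol
[H2SO4] = 3.137 × 10^-3 mol / 0.01965 L = 0.1597 mol/L

0.1597 mol/L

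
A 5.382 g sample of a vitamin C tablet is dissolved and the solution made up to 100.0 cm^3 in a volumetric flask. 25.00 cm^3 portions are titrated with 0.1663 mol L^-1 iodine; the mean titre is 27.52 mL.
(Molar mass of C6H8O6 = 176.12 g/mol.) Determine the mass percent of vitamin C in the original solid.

C6H8O6 + I2 → C6H6O6 + 2 HI
n(I2) per titration = 0.02752 × 0.1663 = 4.577 × 10^-3 mol
n(C6H8O6) in each aliquot = 4.577 × 10^-3 mol (1:1 ratio)
n(C6H8O6) in the whole flask = 4.577 × 10^-3 × 100.0/25.00 = 0.01831 mol
mass of C6H8O6 = 0.01831 × 176.12 = 3.224 g
% C6H8O6 = 3.224 / 5.382 × 100 = 59.91 %

59.91 %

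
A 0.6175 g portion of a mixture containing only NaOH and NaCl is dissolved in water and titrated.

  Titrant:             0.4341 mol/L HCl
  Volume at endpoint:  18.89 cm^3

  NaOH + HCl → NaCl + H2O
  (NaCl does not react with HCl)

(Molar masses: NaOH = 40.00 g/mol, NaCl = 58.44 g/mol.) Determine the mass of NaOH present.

n(HCl) = 0.01889 × 0.4341 = 8.200 × 10^-3 mol
Let x = n(NaOH), y = n(NaCl).
Titrant: 1x = 8.200 × 10^-3;  mass: 40.00x + 58.44y = 0.6175
Solving, x = 8.200 × 10^-3 mol, y = 4.954 × 10^-3 mol
mass of NaOH = 8.200 × 10^-3 × 40.00 = 0.3280 g

0.3280 g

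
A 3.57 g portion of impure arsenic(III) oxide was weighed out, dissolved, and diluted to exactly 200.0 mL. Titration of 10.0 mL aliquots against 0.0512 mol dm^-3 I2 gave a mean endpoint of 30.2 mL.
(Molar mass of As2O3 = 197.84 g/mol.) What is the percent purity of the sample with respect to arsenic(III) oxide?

85.7 %

As2O3 + 2 I2 + 2 H2O → As2O5 + 4 HI
n(I2) per titration = 0.0302 × 0.0512 = 1.55 × 10^-3 mol
From the 1:2 ratio, n(As2O3) in each aliquot = 1/2 × 1.55 × 10^-3 = 7.73 × 10^-4 mol
n(As2O3) in the whole flask = 7.73 × 10^-4 × 200.0/10.0 = 0.0155 mol
mass of As2O3 = 0.0155 × 197.84 = 3.06 g
% As2O3 = 3.06 / 3.57 × 100 = 85.7 %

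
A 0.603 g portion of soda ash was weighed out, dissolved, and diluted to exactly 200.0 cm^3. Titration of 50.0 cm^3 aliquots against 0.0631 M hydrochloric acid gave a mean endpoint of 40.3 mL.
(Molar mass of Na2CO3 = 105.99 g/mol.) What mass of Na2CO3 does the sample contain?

0.539 g

Na2CO3 + 2 HCl → 2 NaCl + H2O + CO2
n(HCl) per titration = 0.0403 × 0.0631 = 2.54 × 10^-3 mol
From the 1:2 ratio, n(Na2CO3) in each aliquot = 1/2 × 2.54 × 10^-3 = 1.27 × 10^-3 mol
n(Na2CO3) in the whole flask = 1.27 × 10^-3 × 200.0/50.0 = 5.09 × 10^-3 mol
mass of Na2CO3 = 5.09 × 10^-3 × 105.99 = 0.539 g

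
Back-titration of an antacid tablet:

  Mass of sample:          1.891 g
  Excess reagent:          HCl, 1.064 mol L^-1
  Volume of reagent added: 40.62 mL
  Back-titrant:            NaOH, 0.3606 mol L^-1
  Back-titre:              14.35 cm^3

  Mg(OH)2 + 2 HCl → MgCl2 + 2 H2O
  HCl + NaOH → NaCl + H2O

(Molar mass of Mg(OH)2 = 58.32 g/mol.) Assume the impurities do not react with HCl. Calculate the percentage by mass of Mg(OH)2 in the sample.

n(HCl) added = 0.04062 × 1.064 = 0.04322 mol
n(NaOH) used in back-titration = 0.01435 × 0.3606 = 5.175 × 10^-3 mol
n(HCl) left over = 5.175 × 10^-3 mol (1:1 ratio)
n(HCl) consumed by analyte = 0.04322 − 5.175 × 10^-3 = 0.03805 mol
From the 1:2 ratio, n(Mg(OH)2) = 1/2 × 0.03805 = 0.01902 mol
mass of Mg(OH)2 = 0.01902 × 58.32 = 1.109 g
% Mg(OH)2 = 1.109 / 1.891 × 100 = 58.67 %

58.67 %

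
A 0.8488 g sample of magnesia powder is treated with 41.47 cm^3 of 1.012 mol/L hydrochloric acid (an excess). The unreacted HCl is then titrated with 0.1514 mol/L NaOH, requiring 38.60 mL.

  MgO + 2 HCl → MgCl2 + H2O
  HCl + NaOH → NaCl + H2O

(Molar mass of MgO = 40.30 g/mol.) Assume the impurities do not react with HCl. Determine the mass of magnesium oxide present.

n(HCl) added = 0.04147 × 1.012 = 0.04197 mol
n(NaOH) used in back-titration = 0.03860 × 0.1514 = 5.844 × 10^-3 mol
n(HCl) left over = 5.844 × 10^-3 mol (1:1 ratio)
n(HCl) consumed by analyte = 0.04197 − 5.844 × 10^-3 = 0.03612 mol
From the 1:2 ratio, n(MgO) = 1/2 × 0.03612 = 0.01806 mol
mass of MgO = 0.01806 × 40.30 = 0.7279 g

0.7279 g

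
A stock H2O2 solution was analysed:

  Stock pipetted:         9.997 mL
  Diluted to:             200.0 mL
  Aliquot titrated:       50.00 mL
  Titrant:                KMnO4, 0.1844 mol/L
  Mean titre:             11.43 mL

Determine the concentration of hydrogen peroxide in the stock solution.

2 MnO4^- + 5 H2O2 + 6 H^+ → 2 Mn^2+ + 5 O2 + 8 H2O
n(KMnO4) = 0.01143 × 0.1844 = 2.108 × 10^-3 mol
From the 5:2 ratio, n(H2O2) in the aliquot = 5/2 × 2.108 × 10^-3 = 5.269 × 10^-3 mol
[H2O2]_dilute = 5.269 × 10^-3 / 0.05000 = 0.1054 mol/L
Dilution factor = 200.0 / 9.997 = 20.01
[H2O2]_stock = 0.1054 × 20.01 = 2.108 mol/L

2.108 mol/L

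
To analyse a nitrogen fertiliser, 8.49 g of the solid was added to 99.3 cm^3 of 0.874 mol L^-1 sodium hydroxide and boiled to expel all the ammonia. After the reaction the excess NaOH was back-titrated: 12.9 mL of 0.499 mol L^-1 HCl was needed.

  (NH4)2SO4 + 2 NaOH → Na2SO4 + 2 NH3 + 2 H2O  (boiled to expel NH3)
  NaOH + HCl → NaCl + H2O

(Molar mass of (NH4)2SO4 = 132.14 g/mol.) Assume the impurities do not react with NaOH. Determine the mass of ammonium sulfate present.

5.31 g

n(NaOH) added = 0.0993 × 0.874 = 0.0868 mol
n(HCl) used in back-titration = 0.0129 × 0.499 = 6.44 × 10^-3 mol
n(NaOH) left over = 6.44 × 10^-3 mol (1:1 ratio)
n(NaOH) consumed by analyte = 0.0868 − 6.44 × 10^-3 = 0.0804 mol
From the 1:2 ratio, n((NH4)2SO4) = 1/2 × 0.0804 = 0.0402 mol
mass of (NH4)2SO4 = 0.0402 × 132.14 = 5.31 g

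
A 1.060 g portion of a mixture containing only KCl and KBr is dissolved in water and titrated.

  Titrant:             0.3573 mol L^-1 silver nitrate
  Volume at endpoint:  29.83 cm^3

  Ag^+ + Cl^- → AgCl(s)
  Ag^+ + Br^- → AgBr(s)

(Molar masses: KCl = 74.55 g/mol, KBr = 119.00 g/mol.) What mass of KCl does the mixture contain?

0.3494 g

n(AgNO3) = 0.02983 × 0.3573 = 0.01066 mol
Let x = n(KCl), y = n(KBr).
Titrant: 1x + 1y = 0.01066;  mass: 74.55x + 119.00y = 1.060
Solving, x = 4.687 × 10^-3 mol, y = 5.971 × 10^-3 mol
mass of KCl = 4.687 × 10^-3 × 74.55 = 0.3494 g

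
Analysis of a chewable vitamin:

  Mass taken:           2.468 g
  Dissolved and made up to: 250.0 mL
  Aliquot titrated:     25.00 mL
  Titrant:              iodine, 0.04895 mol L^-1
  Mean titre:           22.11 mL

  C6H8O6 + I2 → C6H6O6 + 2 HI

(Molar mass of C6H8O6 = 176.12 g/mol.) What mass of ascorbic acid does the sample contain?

1.906 g

n(I2) per titration = 0.02211 × 0.04895 = 1.082 × 10^-3 mol
n(C6H8O6) in each aliquot = 1.082 × 10^-3 mol (1:1 ratio)
n(C6H8O6) in the whole flask = 1.082 × 10^-3 × 250.0/25.00 = 0.01082 mol
mass of C6H8O6 = 0.01082 × 176.12 = 1.906 g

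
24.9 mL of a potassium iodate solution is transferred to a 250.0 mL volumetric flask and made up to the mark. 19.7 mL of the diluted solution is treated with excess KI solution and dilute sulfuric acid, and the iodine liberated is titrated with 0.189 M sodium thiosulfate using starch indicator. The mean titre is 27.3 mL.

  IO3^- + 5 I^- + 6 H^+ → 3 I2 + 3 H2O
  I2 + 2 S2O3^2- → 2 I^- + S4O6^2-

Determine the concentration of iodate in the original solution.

n(S2O3^2-) = 0.0273 × 0.189 = 5.16 × 10^-3 mol
n(I2) = n(S2O3^2-)/2 = 2.58 × 10^-3 mol
From the 1:3 ratio, n(IO3^-) in the aliquot = 1/3 × 2.58 × 10^-3 = 8.60 × 10^-4 mol
[IO3^-]_dilute = 8.60 × 10^-4 / 0.0197 = 0.0437 mol/L
[IO3^-]_original = 0.0437 × 250.0/24.9 = 0.438 mol/L

0.438 M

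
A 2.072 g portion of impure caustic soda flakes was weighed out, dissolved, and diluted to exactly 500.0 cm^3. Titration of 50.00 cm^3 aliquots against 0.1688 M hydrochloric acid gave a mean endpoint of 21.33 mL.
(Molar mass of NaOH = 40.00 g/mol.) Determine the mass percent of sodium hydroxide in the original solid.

NaOH + HCl → NaCl + H2O
n(HCl) per titration = 0.02133 × 0.1688 = 3.601 × 10^-3 mol
n(NaOH) in each aliquot = 3.601 × 10^-3 mol (1:1 ratio)
n(NaOH) in the whole flask = 3.601 × 10^-3 × 500.0/50.00 = 0.03601 mol
mass of NaOH = 0.03601 × 40.00 = 1.440 g
% NaOH = 1.440 / 2.072 × 100 = 69.51 %

69.51 %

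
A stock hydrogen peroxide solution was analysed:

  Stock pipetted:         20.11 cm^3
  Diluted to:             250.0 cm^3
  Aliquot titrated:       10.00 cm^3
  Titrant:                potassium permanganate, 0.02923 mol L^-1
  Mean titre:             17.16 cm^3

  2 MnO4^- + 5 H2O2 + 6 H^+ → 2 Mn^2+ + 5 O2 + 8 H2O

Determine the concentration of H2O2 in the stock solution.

1.559 mol/L

n(KMnO4) = 0.01716 × 0.02923 = 5.016 × 10^-4 mol
From the 5:2 ratio, n(H2O2) in the aliquot = 5/2 × 5.016 × 10^-4 = 1.254 × 10^-3 mol
[H2O2]_dilute = 1.254 × 10^-3 / 0.01000 = 0.1254 mol/L
Dilution factor = 250.0 / 20.11 = 12.43
[H2O2]_stock = 0.1254 × 12.43 = 1.559 mol/L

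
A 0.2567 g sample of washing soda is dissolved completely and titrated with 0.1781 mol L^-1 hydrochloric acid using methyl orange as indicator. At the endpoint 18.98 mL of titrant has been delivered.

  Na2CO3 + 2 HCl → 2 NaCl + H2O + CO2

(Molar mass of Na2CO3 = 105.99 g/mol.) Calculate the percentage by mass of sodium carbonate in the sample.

n(HCl) = 0.01898 L × 0.1781 mol/L = 3.380 × 10^-3 mol
From the 1:2 ratio, n(Na2CO3) = 1/2 × 3.380 × 10^-3 = 1.690 × 10^-3 mol
mass of Na2CO3 = 1.690 × 10^-3 × 105.99 g/mol = 0.1791 g
% Na2CO3 = 0.1791 / 0.2567 × 100 = 69.79 %

69.79 %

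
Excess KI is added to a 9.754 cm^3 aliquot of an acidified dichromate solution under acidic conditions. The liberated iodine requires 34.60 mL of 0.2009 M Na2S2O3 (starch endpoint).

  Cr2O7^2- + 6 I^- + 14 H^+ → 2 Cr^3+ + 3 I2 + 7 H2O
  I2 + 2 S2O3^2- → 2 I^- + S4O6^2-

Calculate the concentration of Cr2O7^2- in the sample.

n(S2O3^2-) = 0.03460 × 0.2009 = 6.951 × 10^-3 mol
n(I2) = n(S2O3^2-)/2 = 3.476 × 10^-3 mol
From the 1:3 ratio, n(Cr2O7^2-) in the aliquot = 1/3 × 3.476 × 10^-3 = 1.159 × 10^-3 mol
[Cr2O7^2-] = 1.159 × 10^-3 / 0.009754 = 0.1188 mol/L

0.1188 M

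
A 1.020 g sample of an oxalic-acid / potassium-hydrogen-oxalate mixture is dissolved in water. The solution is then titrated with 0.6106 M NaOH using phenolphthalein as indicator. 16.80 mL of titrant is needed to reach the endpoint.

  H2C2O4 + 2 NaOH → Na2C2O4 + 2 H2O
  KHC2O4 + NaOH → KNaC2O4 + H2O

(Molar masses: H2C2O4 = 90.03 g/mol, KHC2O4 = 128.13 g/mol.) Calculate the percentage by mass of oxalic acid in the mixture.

n(NaOH) = 0.01680 × 0.6106 = 0.01026 mol
Let x = n(H2C2O4), y = n(KHC2O4).
Titrant: 2x + 1y = 0.01026;  mass: 90.03x + 128.13y = 1.020
Solving, x = 1.771 × 10^-3 mol, y = 6.716 × 10^-3 mol
mass of H2C2O4 = 1.771 × 10^-3 × 90.03 = 0.1594 g
% H2C2O4 = 0.1594 / 1.020 × 100 = 15.63 %

15.63 %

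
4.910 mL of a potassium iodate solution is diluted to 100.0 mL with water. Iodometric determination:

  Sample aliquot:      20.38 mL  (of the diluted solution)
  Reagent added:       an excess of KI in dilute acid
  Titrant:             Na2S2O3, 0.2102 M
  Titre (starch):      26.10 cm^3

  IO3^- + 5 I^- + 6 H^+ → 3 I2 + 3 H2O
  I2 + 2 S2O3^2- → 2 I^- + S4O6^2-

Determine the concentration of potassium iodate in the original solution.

n(S2O3^2-) = 0.02610 × 0.2102 = 5.486 × 10^-3 mol
n(I2) = n(S2O3^2-)/2 = 2.743 × 10^-3 mol
From the 1:3 ratio, n(IO3^-) in the aliquot = 1/3 × 2.743 × 10^-3 = 9.144 × 10^-4 mol
[IO3^-]_dilute = 9.144 × 10^-4 / 0.02038 = 0.04487 mol/L
[IO3^-]_original = 0.04487 × 100.0/4.910 = 0.9138 mol/L

0.9138 M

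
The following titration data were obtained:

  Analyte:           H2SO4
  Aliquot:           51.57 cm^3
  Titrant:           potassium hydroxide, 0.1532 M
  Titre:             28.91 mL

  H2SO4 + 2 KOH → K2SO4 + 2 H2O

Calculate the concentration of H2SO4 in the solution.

n(KOH) = 0.02891 L × 0.1532 mol/L = 4.429 × 10^-3 mol
From the 1:2 mole ratio, n(H2SO4) = 1/2 × 4.429 × 10^-3 = 2.215 × 10^-3 mol
[H2SO4] = 2.215 × 10^-3 mol / 0.05157 L = 0.04294 mol/L

0.04294 M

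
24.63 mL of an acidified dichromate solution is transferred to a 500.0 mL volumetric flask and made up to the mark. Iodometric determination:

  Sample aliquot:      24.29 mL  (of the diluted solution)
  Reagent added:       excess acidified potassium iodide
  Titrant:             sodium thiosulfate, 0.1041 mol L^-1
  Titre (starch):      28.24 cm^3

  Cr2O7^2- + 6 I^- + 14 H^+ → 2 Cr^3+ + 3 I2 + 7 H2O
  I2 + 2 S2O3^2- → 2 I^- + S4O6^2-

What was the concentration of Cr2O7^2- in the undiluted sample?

n(S2O3^2-) = 0.02824 × 0.1041 = 2.940 × 10^-3 mol
n(I2) = n(S2O3^2-)/2 = 1.470 × 10^-3 mol
From the 1:3 ratio, n(Cr2O7^2-) in the aliquot = 1/3 × 1.470 × 10^-3 = 4.900 × 10^-4 mol
[Cr2O7^2-]_dilute = 4.900 × 10^-4 / 0.02429 = 0.02017 mol/L
[Cr2O7^2-]_original = 0.02017 × 500.0/24.63 = 0.4095 mol/L

0.4095 mol/L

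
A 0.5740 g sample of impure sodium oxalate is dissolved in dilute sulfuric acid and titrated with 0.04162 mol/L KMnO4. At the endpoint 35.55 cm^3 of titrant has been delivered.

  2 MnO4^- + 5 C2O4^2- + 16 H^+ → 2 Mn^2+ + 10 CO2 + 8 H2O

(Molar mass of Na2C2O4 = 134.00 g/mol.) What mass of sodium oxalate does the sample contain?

n(KMnO4) = 0.03555 L × 0.04162 mol/L = 1.480 × 10^-3 mol
From the 5:2 ratio, n(Na2C2O4) = 5/2 × 1.480 × 10^-3 = 3.699 × 10^-3 mol
mass of Na2C2O4 = 3.699 × 10^-3 × 134.00 g/mol = 0.4957 g

0.4957 g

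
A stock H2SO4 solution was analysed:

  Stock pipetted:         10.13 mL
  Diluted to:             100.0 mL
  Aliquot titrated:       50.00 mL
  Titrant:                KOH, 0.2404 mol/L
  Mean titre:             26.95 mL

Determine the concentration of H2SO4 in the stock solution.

H2SO4 + 2 KOH → K2SO4 + 2 H2O
n(KOH) = 0.02695 × 0.2404 = 6.479 × 10^-3 mol
From the 1:2 ratio, n(H2SO4) in the aliquot = 1/2 × 6.479 × 10^-3 = 3.239 × 10^-3 mol
[H2SO4]_dilute = 3.239 × 10^-3 / 0.05000 = 0.06479 mol/L
Dilution factor = 100.0 / 10.13 = 9.872
[H2SO4]_stock = 0.06479 × 9.872 = 0.6396 mol/L

0.6396 mol/L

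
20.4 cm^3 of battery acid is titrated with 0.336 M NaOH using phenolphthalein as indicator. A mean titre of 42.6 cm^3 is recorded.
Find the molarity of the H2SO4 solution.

H2SO4 + 2 NaOH → Na2SO4 + 2 H2O
n(NaOH) = 0.0426 L × 0.336 mol/L = 0.0143 mol
From the 1:2 mole ratio, n(H2SO4) = 1/2 × 0.0143 = 7.16 × 10^-3 mol
[H2SO4] = 7.16 × 10^-3 mol / 0.0204 L = 0.351 mol/L

0.351 M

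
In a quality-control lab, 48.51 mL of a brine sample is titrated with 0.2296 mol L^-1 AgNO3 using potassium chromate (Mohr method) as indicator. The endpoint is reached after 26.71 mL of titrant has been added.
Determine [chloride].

0.1264 mol/L

Ag^+ + Cl^- → AgCl(s)
n(AgNO3) = 0.02671 L × 0.2296 mol/L = 6.133 × 10^-3 mol
n(Cl-) = 6.133 × 10^-3 mol (1:1 mole ratio)
[Cl-] = 6.133 × 10^-3 mol / 0.04851 L = 0.1264 mol/L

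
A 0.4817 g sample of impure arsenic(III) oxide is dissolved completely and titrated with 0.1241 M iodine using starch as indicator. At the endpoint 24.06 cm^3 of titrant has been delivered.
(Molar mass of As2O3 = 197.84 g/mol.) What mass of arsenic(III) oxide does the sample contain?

As2O3 + 2 I2 + 2 H2O → As2O5 + 4 HI
n(I2) = 0.02406 L × 0.1241 mol/L = 2.986 × 10^-3 mol
From the 1:2 ratio, n(As2O3) = 1/2 × 2.986 × 10^-3 = 1.493 × 10^-3 mol
mass of As2O3 = 1.493 × 10^-3 × 197.84 g/mol = 0.2954 g

0.2954 g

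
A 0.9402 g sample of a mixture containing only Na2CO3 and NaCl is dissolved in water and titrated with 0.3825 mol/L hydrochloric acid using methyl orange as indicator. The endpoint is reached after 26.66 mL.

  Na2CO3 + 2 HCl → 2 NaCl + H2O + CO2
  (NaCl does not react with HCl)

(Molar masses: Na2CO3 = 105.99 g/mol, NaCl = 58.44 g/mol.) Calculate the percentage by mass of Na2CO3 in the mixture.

n(HCl) = 0.02666 × 0.3825 = 0.01020 mol
Let x = n(Na2CO3), y = n(NaCl).
Titrant: 2x = 0.01020;  mass: 105.99x + 58.44y = 0.9402
Solving, x = 5.099 × 10^-3 mol, y = 6.841 × 10^-3 mol
mass of Na2CO3 = 5.099 × 10^-3 × 105.99 = 0.5404 g
% Na2CO3 = 0.5404 / 0.9402 × 100 = 57.48 %

57.48 %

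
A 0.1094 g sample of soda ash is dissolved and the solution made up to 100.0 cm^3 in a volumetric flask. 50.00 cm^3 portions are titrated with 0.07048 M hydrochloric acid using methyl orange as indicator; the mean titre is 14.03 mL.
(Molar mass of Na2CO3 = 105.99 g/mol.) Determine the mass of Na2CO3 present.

Na2CO3 + 2 HCl → 2 NaCl + H2O + CO2
n(HCl) per titration = 0.01403 × 0.07048 = 9.888 × 10^-4 mol
From the 1:2 ratio, n(Na2CO3) in each aliquot = 1/2 × 9.888 × 10^-4 = 4.944 × 10^-4 mol
n(Na2CO3) in the whole flask = 4.944 × 10^-4 × 100.0/50.00 = 9.888 × 10^-4 mol
mass of Na2CO3 = 9.888 × 10^-4 × 105.99 = 0.1048 g

0.1048 g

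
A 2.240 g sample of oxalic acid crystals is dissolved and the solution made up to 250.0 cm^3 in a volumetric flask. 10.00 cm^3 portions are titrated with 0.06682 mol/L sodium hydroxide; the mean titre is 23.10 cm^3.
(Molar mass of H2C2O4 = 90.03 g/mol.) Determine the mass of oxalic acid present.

H2C2O4 + 2 NaOH → Na2C2O4 + 2 H2O
n(NaOH) per titration = 0.02310 × 0.06682 = 1.544 × 10^-3 mol
From the 1:2 ratio, n(H2C2O4) in each aliquot = 1/2 × 1.544 × 10^-3 = 7.718 × 10^-4 mol
n(H2C2O4) in the whole flask = 7.718 × 10^-4 × 250.0/10.00 = 0.01929 mol
mass of H2C2O4 = 0.01929 × 90.03 = 1.737 g

1.737 g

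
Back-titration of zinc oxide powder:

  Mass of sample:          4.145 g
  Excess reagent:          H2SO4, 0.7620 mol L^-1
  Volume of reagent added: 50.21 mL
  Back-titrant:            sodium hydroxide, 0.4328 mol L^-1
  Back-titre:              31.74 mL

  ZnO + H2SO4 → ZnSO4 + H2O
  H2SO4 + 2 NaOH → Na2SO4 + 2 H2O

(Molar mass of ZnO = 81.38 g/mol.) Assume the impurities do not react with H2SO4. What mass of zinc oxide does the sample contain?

n(H2SO4) added = 0.05021 × 0.7620 = 0.03826 mol
n(NaOH) used in back-titration = 0.03174 × 0.4328 = 0.01374 mol
From the 1:2 ratio, n(H2SO4) left over = 1/2 × 0.01374 = 6.869 × 10^-3 mol
n(H2SO4) consumed by analyte = 0.03826 − 6.869 × 10^-3 = 0.03139 mol
n(ZnO) = 0.03139 mol (1:1 ratio)
mass of ZnO = 0.03139 × 81.38 = 2.555 g

2.555 g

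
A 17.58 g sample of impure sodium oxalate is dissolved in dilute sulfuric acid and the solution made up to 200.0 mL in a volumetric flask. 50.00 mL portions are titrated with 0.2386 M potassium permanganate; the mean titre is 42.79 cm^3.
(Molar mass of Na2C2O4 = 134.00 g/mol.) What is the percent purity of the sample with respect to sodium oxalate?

77.82 %

2 MnO4^- + 5 C2O4^2- + 16 H^+ → 2 Mn^2+ + 10 CO2 + 8 H2O
n(KMnO4) per titration = 0.04279 × 0.2386 = 0.01021 mol
From the 5:2 ratio, n(Na2C2O4) in each aliquot = 5/2 × 0.01021 = 0.02552 mol
n(Na2C2O4) in the whole flask = 0.02552 × 200.0/50.00 = 0.1021 mol
mass of Na2C2O4 = 0.1021 × 134.00 = 13.68 g
% Na2C2O4 = 13.68 / 17.58 × 100 = 77.82 %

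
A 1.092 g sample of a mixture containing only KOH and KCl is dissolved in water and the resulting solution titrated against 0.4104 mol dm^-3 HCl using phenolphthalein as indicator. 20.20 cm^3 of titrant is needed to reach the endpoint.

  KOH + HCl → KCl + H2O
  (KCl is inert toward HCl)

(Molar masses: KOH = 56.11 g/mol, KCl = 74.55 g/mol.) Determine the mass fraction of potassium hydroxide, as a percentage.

42.60 %

n(HCl) = 0.02020 × 0.4104 = 8.290 × 10^-3 mol
Let x = n(KOH), y = n(KCl).
Titrant: 1x = 8.290 × 10^-3;  mass: 56.11x + 74.55y = 1.092
Solving, x = 8.290 × 10^-3 mol, y = 8.408 × 10^-3 mol
mass of KOH = 8.290 × 10^-3 × 56.11 = 0.4652 g
% KOH = 0.4652 / 1.092 × 100 = 42.60 %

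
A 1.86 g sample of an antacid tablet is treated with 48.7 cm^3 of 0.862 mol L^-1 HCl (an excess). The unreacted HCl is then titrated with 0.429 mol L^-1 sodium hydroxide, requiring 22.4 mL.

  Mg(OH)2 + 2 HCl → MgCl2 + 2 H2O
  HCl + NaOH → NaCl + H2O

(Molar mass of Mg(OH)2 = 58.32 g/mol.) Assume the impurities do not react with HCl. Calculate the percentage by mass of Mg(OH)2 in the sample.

50.7 %

n(HCl) added = 0.0487 × 0.862 = 0.0420 mol
n(NaOH) used in back-titration = 0.0224 × 0.429 = 9.61 × 10^-3 mol
n(HCl) left over = 9.61 × 10^-3 mol (1:1 ratio)
n(HCl) consumed by analyte = 0.0420 − 9.61 × 10^-3 = 0.0324 mol
From the 1:2 ratio, n(Mg(OH)2) = 1/2 × 0.0324 = 0.0162 mol
mass of Mg(OH)2 = 0.0162 × 58.32 = 0.944 g
% Mg(OH)2 = 0.944 / 1.86 × 100 = 50.7 %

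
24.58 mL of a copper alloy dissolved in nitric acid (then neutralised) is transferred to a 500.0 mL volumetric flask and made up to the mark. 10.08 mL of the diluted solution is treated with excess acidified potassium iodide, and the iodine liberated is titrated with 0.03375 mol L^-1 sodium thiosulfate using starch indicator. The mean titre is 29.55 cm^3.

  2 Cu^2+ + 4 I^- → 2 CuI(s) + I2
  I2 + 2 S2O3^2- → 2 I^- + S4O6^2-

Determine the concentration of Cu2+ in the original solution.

n(S2O3^2-) = 0.02955 × 0.03375 = 9.973 × 10^-4 mol
n(I2) = n(S2O3^2-)/2 = 4.987 × 10^-4 mol
From the 2:1 ratio, n(Cu2+) in the aliquot = 2/1 × 4.987 × 10^-4 = 9.973 × 10^-4 mol
[Cu2+]_dilute = 9.973 × 10^-4 / 0.01008 = 0.09894 mol/L
[Cu2+]_original = 0.09894 × 500.0/24.58 = 2.013 mol/L

2.013 mol/L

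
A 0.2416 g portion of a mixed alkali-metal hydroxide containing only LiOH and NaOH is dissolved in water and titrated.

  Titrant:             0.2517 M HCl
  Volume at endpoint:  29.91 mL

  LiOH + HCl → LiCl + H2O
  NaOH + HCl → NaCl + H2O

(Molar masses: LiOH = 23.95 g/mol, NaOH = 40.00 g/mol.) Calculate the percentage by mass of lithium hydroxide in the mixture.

n(HCl) = 0.02991 × 0.2517 = 7.528 × 10^-3 mol
Let x = n(LiOH), y = n(NaOH).
Titrant: 1x + 1y = 7.528 × 10^-3;  mass: 23.95x + 40.00y = 0.2416
Solving, x = 3.709 × 10^-3 mol, y = 3.819 × 10^-3 mol
mass of LiOH = 3.709 × 10^-3 × 23.95 = 0.08884 g
% LiOH = 0.08884 / 0.2416 × 100 = 36.77 %

36.77 %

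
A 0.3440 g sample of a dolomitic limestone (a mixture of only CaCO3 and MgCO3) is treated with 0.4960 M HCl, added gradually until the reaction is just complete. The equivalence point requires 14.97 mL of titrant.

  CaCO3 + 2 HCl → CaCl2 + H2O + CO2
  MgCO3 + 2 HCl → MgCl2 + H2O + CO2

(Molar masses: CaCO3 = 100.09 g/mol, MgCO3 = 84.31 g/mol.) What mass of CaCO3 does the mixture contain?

n(HCl) = 0.01497 × 0.4960 = 7.425 × 10^-3 mol
Let x = n(CaCO3), y = n(MgCO3).
Titrant: 2x + 2y = 7.425 × 10^-3;  mass: 100.09x + 84.31y = 0.3440
Solving, x = 1.964 × 10^-3 mol, y = 1.748 × 10^-3 mol
mass of CaCO3 = 1.964 × 10^-3 × 100.09 = 0.1966 g

0.1966 g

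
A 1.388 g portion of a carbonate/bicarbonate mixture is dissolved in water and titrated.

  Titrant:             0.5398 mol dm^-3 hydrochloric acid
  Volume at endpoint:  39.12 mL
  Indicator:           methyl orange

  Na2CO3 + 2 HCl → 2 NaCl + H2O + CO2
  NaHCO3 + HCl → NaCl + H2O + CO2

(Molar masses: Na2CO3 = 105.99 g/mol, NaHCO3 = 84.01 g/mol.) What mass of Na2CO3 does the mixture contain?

n(HCl) = 0.03912 × 0.5398 = 0.02112 mol
Let x = n(Na2CO3), y = n(NaHCO3).
Titrant: 2x + 1y = 0.02112;  mass: 105.99x + 84.01y = 1.388
Solving, x = 6.223 × 10^-3 mol, y = 8.670 × 10^-3 mol
mass of Na2CO3 = 6.223 × 10^-3 × 105.99 = 0.6596 g

0.6596 g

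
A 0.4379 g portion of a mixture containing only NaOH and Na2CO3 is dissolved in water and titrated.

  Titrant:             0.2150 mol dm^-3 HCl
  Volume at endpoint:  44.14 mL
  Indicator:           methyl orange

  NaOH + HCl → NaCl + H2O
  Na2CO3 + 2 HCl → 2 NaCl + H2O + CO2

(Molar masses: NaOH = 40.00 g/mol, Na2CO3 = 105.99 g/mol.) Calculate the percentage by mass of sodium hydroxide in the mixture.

45.71 %

n(HCl) = 0.04414 × 0.2150 = 9.490 × 10^-3 mol
Let x = n(NaOH), y = n(Na2CO3).
Titrant: 1x + 2y = 9.490 × 10^-3;  mass: 40.00x + 105.99y = 0.4379
Solving, x = 5.004 × 10^-3 mol, y = 2.243 × 10^-3 mol
mass of NaOH = 5.004 × 10^-3 × 40.00 = 0.2002 g
% NaOH = 0.2002 / 0.4379 × 100 = 45.71 %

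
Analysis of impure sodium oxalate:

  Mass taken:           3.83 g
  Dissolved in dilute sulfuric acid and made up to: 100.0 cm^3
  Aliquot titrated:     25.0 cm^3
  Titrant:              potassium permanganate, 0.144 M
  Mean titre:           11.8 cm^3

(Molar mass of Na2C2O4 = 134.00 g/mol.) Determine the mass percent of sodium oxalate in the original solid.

59.4 %

2 MnO4^- + 5 C2O4^2- + 16 H^+ → 2 Mn^2+ + 10 CO2 + 8 H2O
n(KMnO4) per titration = 0.0118 × 0.144 = 1.70 × 10^-3 mol
From the 5:2 ratio, n(Na2C2O4) in each aliquot = 5/2 × 1.70 × 10^-3 = 4.25 × 10^-3 mol
n(Na2C2O4) in the whole flask = 4.25 × 10^-3 × 100.0/25.0 = 0.0170 mol
mass of Na2C2O4 = 0.0170 × 134.00 = 2.28 g
% Na2C2O4 = 2.28 / 3.83 × 100 = 59.4 %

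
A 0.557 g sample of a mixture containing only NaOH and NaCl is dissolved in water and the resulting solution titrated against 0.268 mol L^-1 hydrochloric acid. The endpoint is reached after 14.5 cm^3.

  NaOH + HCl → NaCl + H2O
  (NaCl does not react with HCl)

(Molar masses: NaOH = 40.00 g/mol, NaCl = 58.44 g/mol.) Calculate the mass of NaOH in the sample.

n(HCl) = 0.0145 × 0.268 = 3.89 × 10^-3 mol
Let x = n(NaOH), y = n(NaCl).
Titrant: 1x = 3.89 × 10^-3;  mass: 40.00x + 58.44y = 0.557
Solving, x = 3.89 × 10^-3 mol, y = 6.87 × 10^-3 mol
mass of NaOH = 3.89 × 10^-3 × 40.00 = 0.155 g

0.155 g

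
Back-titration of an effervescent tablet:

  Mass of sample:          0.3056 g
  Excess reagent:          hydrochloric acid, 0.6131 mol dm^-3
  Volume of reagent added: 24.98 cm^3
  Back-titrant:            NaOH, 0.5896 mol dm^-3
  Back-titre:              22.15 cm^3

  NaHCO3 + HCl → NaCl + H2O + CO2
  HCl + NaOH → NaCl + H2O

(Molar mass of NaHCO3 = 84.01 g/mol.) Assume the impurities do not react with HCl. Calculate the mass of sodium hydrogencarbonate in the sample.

0.1895 g

n(HCl) added = 0.02498 × 0.6131 = 0.01532 mol
n(NaOH) used in back-titration = 0.02215 × 0.5896 = 0.01306 mol
n(HCl) left over = 0.01306 mol (1:1 ratio)
n(HCl) consumed by analyte = 0.01532 − 0.01306 = 2.256 × 10^-3 mol
n(NaHCO3) = 2.256 × 10^-3 mol (1:1 ratio)
mass of NaHCO3 = 2.256 × 10^-3 × 84.01 = 0.1895 g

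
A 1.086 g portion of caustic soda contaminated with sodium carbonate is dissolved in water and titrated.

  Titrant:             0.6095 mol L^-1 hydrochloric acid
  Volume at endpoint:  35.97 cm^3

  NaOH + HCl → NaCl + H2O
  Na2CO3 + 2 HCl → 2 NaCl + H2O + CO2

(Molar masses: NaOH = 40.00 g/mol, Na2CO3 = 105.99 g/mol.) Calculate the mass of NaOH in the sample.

n(HCl) = 0.03597 × 0.6095 = 0.02192 mol
Let x = n(NaOH), y = n(Na2CO3).
Titrant: 1x + 2y = 0.02192;  mass: 40.00x + 105.99y = 1.086
Solving, x = 5.837 × 10^-3 mol, y = 8.044 × 10^-3 mol
mass of NaOH = 5.837 × 10^-3 × 40.00 = 0.2335 g

0.2335 g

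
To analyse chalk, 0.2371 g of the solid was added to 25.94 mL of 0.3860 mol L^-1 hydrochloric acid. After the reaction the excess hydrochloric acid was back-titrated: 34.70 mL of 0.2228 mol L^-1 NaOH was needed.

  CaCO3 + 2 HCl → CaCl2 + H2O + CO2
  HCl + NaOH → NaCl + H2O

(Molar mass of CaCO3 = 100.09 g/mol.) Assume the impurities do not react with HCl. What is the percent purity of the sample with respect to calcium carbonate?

48.16 %

n(HCl) added = 0.02594 × 0.3860 = 0.01001 mol
n(NaOH) used in back-titration = 0.03470 × 0.2228 = 7.731 × 10^-3 mol
n(HCl) left over = 7.731 × 10^-3 mol (1:1 ratio)
n(HCl) consumed by analyte = 0.01001 − 7.731 × 10^-3 = 2.282 × 10^-3 mol
From the 1:2 ratio, n(CaCO3) = 1/2 × 2.282 × 10^-3 = 1.141 × 10^-3 mol
mass of CaCO3 = 1.141 × 10^-3 × 100.09 = 0.1142 g
% CaCO3 = 0.1142 / 0.2371 × 100 = 48.16 %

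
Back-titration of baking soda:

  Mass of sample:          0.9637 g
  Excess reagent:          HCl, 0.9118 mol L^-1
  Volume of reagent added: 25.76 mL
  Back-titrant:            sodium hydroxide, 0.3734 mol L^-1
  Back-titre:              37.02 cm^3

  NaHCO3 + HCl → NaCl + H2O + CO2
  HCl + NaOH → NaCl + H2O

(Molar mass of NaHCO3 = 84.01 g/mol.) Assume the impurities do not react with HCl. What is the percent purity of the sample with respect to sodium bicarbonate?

n(HCl) added = 0.02576 × 0.9118 = 0.02349 mol
n(NaOH) used in back-titration = 0.03702 × 0.3734 = 0.01382 mol
n(HCl) left over = 0.01382 mol (1:1 ratio)
n(HCl) consumed by analyte = 0.02349 − 0.01382 = 9.665 × 10^-3 mol
n(NaHCO3) = 9.665 × 10^-3 mol (1:1 ratio)
mass of NaHCO3 = 9.665 × 10^-3 × 84.01 = 0.8119 g
% NaHCO3 = 0.8119 / 0.9637 × 100 = 84.25 %

84.25 %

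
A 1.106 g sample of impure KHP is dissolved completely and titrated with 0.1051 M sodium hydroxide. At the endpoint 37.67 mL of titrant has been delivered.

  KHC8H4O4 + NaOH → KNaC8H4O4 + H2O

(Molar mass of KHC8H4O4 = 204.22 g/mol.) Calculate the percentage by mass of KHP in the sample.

n(NaOH) = 0.03767 L × 0.1051 mol/L = 3.959 × 10^-3 mol
n(KHC8H4O4) = 3.959 × 10^-3 mol (1:1 ratio)
mass of KHC8H4O4 = 3.959 × 10^-3 × 204.22 g/mol = 0.8085 g
% KHC8H4O4 = 0.8085 / 1.106 × 100 = 73.10 %

73.10 %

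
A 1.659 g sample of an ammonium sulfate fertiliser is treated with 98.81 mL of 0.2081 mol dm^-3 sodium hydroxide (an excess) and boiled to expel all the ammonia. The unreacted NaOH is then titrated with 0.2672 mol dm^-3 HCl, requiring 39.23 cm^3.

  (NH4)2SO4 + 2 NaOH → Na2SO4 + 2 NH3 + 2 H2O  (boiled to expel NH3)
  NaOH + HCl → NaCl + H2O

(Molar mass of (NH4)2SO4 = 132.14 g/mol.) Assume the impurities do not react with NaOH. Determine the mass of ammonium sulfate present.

0.6660 g

n(NaOH) added = 0.09881 × 0.2081 = 0.02056 mol
n(HCl) used in back-titration = 0.03923 × 0.2672 = 0.01048 mol
n(NaOH) left over = 0.01048 mol (1:1 ratio)
n(NaOH) consumed by analyte = 0.02056 − 0.01048 = 0.01008 mol
From the 1:2 ratio, n((NH4)2SO4) = 1/2 × 0.01008 = 5.040 × 10^-3 mol
mass of (NH4)2SO4 = 5.040 × 10^-3 × 132.14 = 0.6660 g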